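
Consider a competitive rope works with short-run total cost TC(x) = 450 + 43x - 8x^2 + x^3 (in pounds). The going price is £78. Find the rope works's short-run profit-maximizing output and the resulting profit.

Profit = -£156 at x = 7

AVC = 43 - 8x + x^2; min AVC = £27 at x = 4. Since P = £78 ≥ min AVC, the firm produces.
MC = 43 - 16x + 3x^2. Setting P = MC and taking the root on the rising branch gives x* = 7.
TR = 78·7 = 546. TC = 450 + 252 = 702. Profit = 546 − 702 = -£156.
That loss of £156 beats the £450 the firm would lose by shutting down; producing recovers £294 of fixed cost.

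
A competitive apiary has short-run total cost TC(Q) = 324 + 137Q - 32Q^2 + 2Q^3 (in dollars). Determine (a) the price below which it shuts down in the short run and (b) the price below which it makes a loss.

AVC = 137 - 32Q + 2Q^2; minimized at Q = 8, giving min AVC = $9. That is the shutdown price.
ATC = 324/Q + 137 - 32Q + 2Q^2. Setting dATC/dQ = −324/Q^2 − 32 + 4Q = 0 gives Q = 9 (since 4·9^3 − 32·9^2 = 324).
min ATC = 324/9 + 137 − 32·9 + 2·9^2 = $47. That is the break-even price.
Between these two prices the firm operates at a loss; above $47 it earns a profit.

Shutdown price = $9; break-even price = $47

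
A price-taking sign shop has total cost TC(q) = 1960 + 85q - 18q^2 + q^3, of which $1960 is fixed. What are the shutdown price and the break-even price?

Shutdown price = $4; break-even price = $169

AVC = 85 - 18q + q^2; minimized at q = 9, giving min AVC = $4. That is the shutdown price.
ATC = 1960/q + 85 - 18q + q^2. Setting dATC/dq = −1960/q^2 − 18 + 2q = 0 gives q = 14 (since 2·14^3 − 18·14^2 = 1960).
min ATC = 1960/14 + 85 − 18·14 + 14^2 = $169. That is the break-even price.
For $4 ≤ P < $169 the firm produces at a loss; below $4 it shuts down.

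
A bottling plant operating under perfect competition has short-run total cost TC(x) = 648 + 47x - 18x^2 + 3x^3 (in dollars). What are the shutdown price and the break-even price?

Shutdown price = $20; break-even price = $155

AVC = 47 - 18x + 3x^2; minimized at x = 3, giving min AVC = $20. That is the shutdown price.
ATC = 648/x + 47 - 18x + 3x^2. Setting dATC/dx = −648/x^2 − 18 + 6x = 0 gives x = 6 (since 6·6^3 − 18·6^2 = 648).
min ATC = 648/6 + 47 − 18·6 + 3·6^2 = $155. That is the break-even price.
For $20 ≤ P < $155 the firm produces at a loss; below $20 it shuts down.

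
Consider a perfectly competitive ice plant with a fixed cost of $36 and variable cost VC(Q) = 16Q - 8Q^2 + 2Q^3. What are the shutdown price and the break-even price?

Shutdown price = min AVC. AVC = 16 - 8Q + 2Q^2, with vertex at Q = 2 and minimum $8.
ATC = 36/Q + 16 - 8Q + 2Q^2. Setting dATC/dQ = −36/Q^2 − 8 + 4Q = 0 gives Q = 3 (since 4·3^3 − 8·3^2 = 36).
min ATC = 36/3 + 16 − 8·3 + 2·3^2 = $22. That is the break-even price.
For $8 ≤ P < $22 the firm produces at a loss; below $8 it shuts down.

Shutdown price = $8; break-even price = $22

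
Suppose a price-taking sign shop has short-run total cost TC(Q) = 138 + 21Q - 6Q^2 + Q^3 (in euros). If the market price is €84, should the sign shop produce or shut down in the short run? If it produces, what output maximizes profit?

Produce at Q = 7

From TC, MC = TC'(Q) = 21 - 12Q + 3Q^2 and AVC = VC/Q = 21 - 6Q + Q^2.
AVC is minimized where dAVC/dQ = -6 + 2Q = 0, at Q = 3; min AVC = 21 - 6·3 + 3^2 = €12.
Since P = €84 ≥ min AVC = €12, price covers variable cost and the firm should produce.
Set P = MC: 84 = 21 - 12Q + 3Q^2 → -63 - 12Q + 3Q^2 = 0. The roots are Q = -3 and Q = 7; the profit-maximizing output is on the rising part of MC, so Q* = 7.
Check: AVC at Q = 7 is €28 ≤ P, so revenue covers variable cost.
Profit = P·Q − TC = 84·7 − 334 = €254.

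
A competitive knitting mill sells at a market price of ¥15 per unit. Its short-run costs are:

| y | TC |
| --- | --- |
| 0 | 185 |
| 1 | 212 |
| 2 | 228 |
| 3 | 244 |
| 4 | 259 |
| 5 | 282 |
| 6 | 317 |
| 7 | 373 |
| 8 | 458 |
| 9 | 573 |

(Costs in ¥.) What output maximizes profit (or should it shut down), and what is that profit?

y = 0 (shut down); profit = -¥185

Tabulate TR − TC: y=0: -185; y=1: -197; y=2: -198; y=3: -199; y=4: -199; y=5: -207; y=6: -227; y=7: -268; y=8: -338; y=9: -438.
Profit is highest at y = 0. Equivalently, the lowest AVC in the table is 74/4 ≈ ¥18.50 at y = 4, and P = ¥15 falls below it — price never covers variable cost, so the firm shuts down and loses only its fixed cost.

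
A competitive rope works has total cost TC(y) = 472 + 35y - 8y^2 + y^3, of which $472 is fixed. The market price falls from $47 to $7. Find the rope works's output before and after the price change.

AVC = 35 - 8y + y^2, minimized at y = 4 where min AVC = $19. MC = 35 - 16y + 3y^2.
With P = $47 above the shutdown price, P = MC gives y = 6.
At P = $7 < min AVC = $19, price no longer covers variable cost at any output, so the firm shuts down: y = 0.

Output falls from 6 to 0 (the firm shuts down)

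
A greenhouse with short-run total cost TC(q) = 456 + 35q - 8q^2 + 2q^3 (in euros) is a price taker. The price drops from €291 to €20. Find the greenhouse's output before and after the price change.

Output falls from 8 to 0 (the firm shuts down)

MC = 35 - 16q + 6q^2; the shutdown threshold is min AVC = €27 (at q = 2).
With P = €291 above the shutdown price, P = MC gives q = 8.
At P = €20 < min AVC = €27, price no longer covers variable cost at any output, so the firm shuts down: q = 0.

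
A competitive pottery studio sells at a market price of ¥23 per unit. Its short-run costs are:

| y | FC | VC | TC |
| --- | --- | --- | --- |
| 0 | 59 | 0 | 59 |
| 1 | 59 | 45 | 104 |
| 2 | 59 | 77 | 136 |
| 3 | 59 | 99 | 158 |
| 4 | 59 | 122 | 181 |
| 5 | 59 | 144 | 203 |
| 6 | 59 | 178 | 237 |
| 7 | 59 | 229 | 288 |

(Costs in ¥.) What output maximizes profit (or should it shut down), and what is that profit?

Profit at each row (π = 23y − TC): y=0: -59; y=1: -81; y=2: -90; y=3: -89; y=4: -89; y=5: -88; y=6: -99; y=7: -127.
Profit is highest at y = 0. Equivalently, the lowest AVC in the table is 144/5 ≈ ¥28.80 at y = 5, and P = ¥23 falls below it — price never covers variable cost, so the firm shuts down and loses only its fixed cost.

y = 0 (shut down); profit = -¥59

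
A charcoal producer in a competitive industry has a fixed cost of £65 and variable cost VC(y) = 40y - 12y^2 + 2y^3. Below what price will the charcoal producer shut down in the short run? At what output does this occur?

£22 per unit, at y = 3

The shutdown price is the minimum of AVC. VC = 40y - 12y^2 + 2y^3, so AVC = 40 - 12y + 2y^2.
dAVC/dy = -12 + 4y = 0 gives y = 3. min AVC = 40 - 12·3 + 2·3^2 = 22.
The firm shuts down for any P below £22.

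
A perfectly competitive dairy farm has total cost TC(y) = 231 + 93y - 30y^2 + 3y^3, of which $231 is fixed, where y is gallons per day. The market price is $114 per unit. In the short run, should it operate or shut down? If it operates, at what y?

Produce at y = 7

Strip out fixed cost: VC = 93y - 30y^2 + 3y^3. Then AVC = 93 - 30y + 3y^2 and MC = 93 - 60y + 9y^2.
The AVC parabola has its vertex at y = 30/6 = 5, where AVC = 93 - 30·5 + 3·5^2 = $18.
Because $114 ≥ $18, revenue can cover variable cost; the firm operates.
Solving P = MC: -21 - 60y + 9y^2 = 0 ⇒ y = -1/3 or 7. On the upward-sloping branch, y* = 7.
Check: AVC at y = 7 is $30 ≤ P, so revenue covers variable cost.
Profit = P·y − TC = 114·7 − 441 = $357.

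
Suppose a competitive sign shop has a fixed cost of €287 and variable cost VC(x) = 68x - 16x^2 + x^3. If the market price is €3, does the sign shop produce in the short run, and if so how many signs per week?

Strip out fixed cost: VC = 68x - 16x^2 + x^3. Then AVC = 68 - 16x + x^2 and MC = 68 - 32x + 3x^2.
AVC is minimized where dAVC/dx = -16 + 2x = 0, at x = 8; min AVC = 68 - 16·8 + 8^2 = €4.
Since P = €3 < min AVC = €4, price fails to cover variable cost at any output.
Shutting down limits the loss to fixed cost, €287.

Shut down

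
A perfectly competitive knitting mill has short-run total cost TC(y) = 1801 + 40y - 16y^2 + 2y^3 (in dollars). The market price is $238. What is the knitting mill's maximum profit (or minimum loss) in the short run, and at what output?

AVC = 40 - 16y + 2y^2; min AVC = $8 at y = 4. Since P = $238 ≥ min AVC, the firm produces.
With MC = 40 - 32y + 6y^2, P = MC on the upward-sloping part at y* = 9.
TR = 238·9 = 2142. TC = 1801 + 522 = 2323. Profit = 2142 − 2323 = -$181.
By producing, the firm covers all variable cost plus $1620 of fixed cost; shutting down would lose the full $1801.

Profit = -$181 at y = 9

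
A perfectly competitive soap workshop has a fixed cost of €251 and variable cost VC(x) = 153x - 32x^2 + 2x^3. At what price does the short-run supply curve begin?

The shutdown price is the minimum of AVC. VC = 153x - 32x^2 + 2x^3, so AVC = 153 - 32x + 2x^2.
At the minimum of AVC, MC = AVC. MC = 153 - 64x + 6x^2; setting MC = AVC gives 4x^2 - 32x = 0, so x = 8. min AVC = 25.
For P < €25 the firm produces nothing.

€25 per unit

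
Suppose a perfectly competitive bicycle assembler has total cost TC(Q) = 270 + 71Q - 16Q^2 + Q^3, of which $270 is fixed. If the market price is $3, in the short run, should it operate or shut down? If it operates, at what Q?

From TC, MC = TC'(Q) = 71 - 32Q + 3Q^2 and AVC = VC/Q = 71 - 16Q + Q^2.
The AVC parabola has its vertex at Q = 16/2 = 8, where AVC = 71 - 16·8 + 8^2 = $7.
P = $3 lies below min AVC = $7; no output level covers variable cost.
The firm minimizes its loss by shutting down and losing only its fixed cost of $270.

Shut down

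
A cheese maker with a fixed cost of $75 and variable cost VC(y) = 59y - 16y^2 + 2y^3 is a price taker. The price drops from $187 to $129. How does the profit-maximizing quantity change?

AVC = 59 - 16y + 2y^2, minimized at y = 4 where min AVC = $27. MC = 59 - 32y + 6y^2.
With P = $187 above the shutdown price, P = MC gives y = 8.
At P = $129 ≥ min AVC, set P = MC: y = 7. The firm stays open but cuts output.

Output falls from 8 to 7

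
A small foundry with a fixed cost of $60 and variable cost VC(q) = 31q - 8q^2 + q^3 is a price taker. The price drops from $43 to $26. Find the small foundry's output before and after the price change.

MC = 31 - 16q + 3q^2; the shutdown threshold is min AVC = $15 (at q = 4).
At P = $43 ≥ min AVC, set P = MC on the rising branch: q = 6.
At P = $26 ≥ min AVC, set P = MC: q = 5. The firm stays open but cuts output.

Output falls from 6 to 5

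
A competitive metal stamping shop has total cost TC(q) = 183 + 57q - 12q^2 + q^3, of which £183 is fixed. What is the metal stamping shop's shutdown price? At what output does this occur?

The shutdown price is the minimum of AVC. VC = 57q - 12q^2 + q^3, so AVC = 57 - 12q + q^2.
At the minimum of AVC, MC = AVC. MC = 57 - 24q + 3q^2; setting MC = AVC gives 2q^2 - 12q = 0, so q = 6. min AVC = 21.
So the shutdown price is £21.

£21 per unit, at q = 6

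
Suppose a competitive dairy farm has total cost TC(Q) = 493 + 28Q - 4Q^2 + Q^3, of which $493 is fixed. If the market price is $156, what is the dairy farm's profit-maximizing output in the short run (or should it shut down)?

Produce at Q = 8

From TC, MC = TC'(Q) = 28 - 8Q + 3Q^2 and AVC = VC/Q = 28 - 4Q + Q^2.
AVC hits its minimum where MC = AVC, at Q = 2, giving min AVC = 28 - 4·2 + 2^2 = $24.
P = $156 exceeds min AVC = $24, so the firm stays open.
P = MC gives -128 - 8Q + 3Q^2 = 0, with roots -16/3 and 8. Take the larger (rising MC): Q* = 8.
Check: AVC at Q = 8 is $60 ≤ P, so revenue covers variable cost.
Profit = P·Q − TC = 156·8 − 973 = $275.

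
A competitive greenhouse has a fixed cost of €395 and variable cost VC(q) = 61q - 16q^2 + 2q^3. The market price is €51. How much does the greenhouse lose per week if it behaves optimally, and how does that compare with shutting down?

Profit = -€295 at q = 5

AVC = 61 - 16q + 2q^2 has its minimum €29 at q = 4; price €51 clears that bar, so the firm operates.
With MC = 61 - 32q + 6q^2, P = MC on the upward-sloping part at q* = 5.
TR = 51·5 = 255. TC = 395 + 155 = 550. Profit = 255 − 550 = -€295.
Shutting down would mean losing the fixed cost of €395, so operating at a loss of €295 is better by €100.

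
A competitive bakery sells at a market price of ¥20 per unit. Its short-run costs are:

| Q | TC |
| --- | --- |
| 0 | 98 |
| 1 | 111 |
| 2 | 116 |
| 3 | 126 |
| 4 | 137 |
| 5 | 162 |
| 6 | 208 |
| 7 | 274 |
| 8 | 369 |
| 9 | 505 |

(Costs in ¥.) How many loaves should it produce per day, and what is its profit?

Q = 4; profit = -¥57

Tabulate TR − TC: Q=0: -98; Q=1: -91; Q=2: -76; Q=3: -66; Q=4: -57; Q=5: -62; Q=6: -88; Q=7: -134; Q=8: -209; Q=9: -325.
Profit is maximized at Q = 4. AVC there is 39/4 = ¥9.75 ≤ P, so producing beats shutting down (which would give -¥98).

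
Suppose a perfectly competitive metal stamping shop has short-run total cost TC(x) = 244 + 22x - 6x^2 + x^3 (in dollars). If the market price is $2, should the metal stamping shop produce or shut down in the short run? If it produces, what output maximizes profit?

Variable cost is VC = 22x - 6x^2 + x^3, so AVC = VC/x = 22 - 6x + x^2 and MC = dTC/dx = 22 - 12x + 3x^2.
AVC hits its minimum where MC = AVC, at x = 3, giving min AVC = 22 - 6·3 + 3^2 = $13.
P = $2 lies below min AVC = $13; no output level covers variable cost.
Best response: produce nothing and absorb the $244 fixed cost.

Shut down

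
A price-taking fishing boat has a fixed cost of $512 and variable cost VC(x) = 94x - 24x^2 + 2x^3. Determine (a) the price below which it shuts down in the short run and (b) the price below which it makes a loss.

Shutdown price = $22; break-even price = $94

AVC = 94 - 24x + 2x^2; minimized at x = 6, giving min AVC = $22. That is the shutdown price.
ATC = 512/x + 94 - 24x + 2x^2. Setting dATC/dx = −512/x^2 − 24 + 4x = 0 gives x = 8 (since 4·8^3 − 24·8^2 = 512).
min ATC = 512/8 + 94 − 24·8 + 2·8^2 = $94. That is the break-even price.
For $22 ≤ P < $94 the firm produces at a loss; below $22 it shuts down.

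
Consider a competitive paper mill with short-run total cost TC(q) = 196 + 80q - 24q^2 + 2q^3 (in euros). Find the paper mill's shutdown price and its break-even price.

Shutdown price = €8; break-even price = €38

Shutdown price = min AVC. AVC = 80 - 24q + 2q^2, with vertex at q = 6 and minimum €8.
ATC = 196/q + 80 - 24q + 2q^2. Setting dATC/dq = −196/q^2 − 24 + 4q = 0 gives q = 7 (since 4·7^3 − 24·7^2 = 196).
min ATC = 196/7 + 80 − 24·7 + 2·7^2 = €38. That is the break-even price.
Between these two prices the firm operates at a loss; above €38 it earns a profit.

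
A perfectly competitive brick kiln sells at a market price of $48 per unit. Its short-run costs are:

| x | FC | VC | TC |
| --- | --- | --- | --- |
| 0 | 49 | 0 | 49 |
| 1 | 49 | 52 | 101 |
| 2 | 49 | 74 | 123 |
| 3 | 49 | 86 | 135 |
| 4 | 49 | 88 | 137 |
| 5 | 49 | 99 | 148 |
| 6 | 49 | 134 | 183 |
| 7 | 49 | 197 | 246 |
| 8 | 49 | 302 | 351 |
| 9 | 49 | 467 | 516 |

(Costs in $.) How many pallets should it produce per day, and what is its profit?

x = 6; profit = $105

Profit at each row (π = 48x − TC): x=0: -49; x=1: -53; x=2: -27; x=3: 9; x=4: 55; x=5: 92; x=6: 105; x=7: 90; x=8: 33; x=9: -84.
Profit is maximized at x = 6. AVC there is 134/6 = $22.33 ≤ P, so producing beats shutting down (which would give -$49).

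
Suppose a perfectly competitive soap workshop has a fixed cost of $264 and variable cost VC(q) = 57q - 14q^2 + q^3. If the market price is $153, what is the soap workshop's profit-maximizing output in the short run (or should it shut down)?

Produce at q = 12

Strip out fixed cost: VC = 57q - 14q^2 + q^3. Then AVC = 57 - 14q + q^2 and MC = 57 - 28q + 3q^2.
AVC hits its minimum where MC = AVC, at q = 7, giving min AVC = 57 - 14·7 + 7^2 = $8.
Since P = $153 ≥ min AVC = $8, price covers variable cost and the firm should produce.
Set P = MC: 153 = 57 - 28q + 3q^2 → -96 - 28q + 3q^2 = 0. The roots are q = -8/3 and q = 12; the profit-maximizing output is on the rising part of MC, so q* = 12.
Check: AVC at q = 12 is $33 ≤ P, so revenue covers variable cost.
Profit = P·q − TC = 153·12 − 660 = $1176.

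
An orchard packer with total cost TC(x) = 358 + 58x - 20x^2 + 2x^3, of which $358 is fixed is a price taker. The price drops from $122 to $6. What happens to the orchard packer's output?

Output falls from 8 to 0 (the firm shuts down)

MC = 58 - 40x + 6x^2; the shutdown threshold is min AVC = $8 (at x = 5).
At P = $122 ≥ min AVC, set P = MC on the rising branch: x = 8.
At P = $6 < min AVC = $8, price no longer covers variable cost at any output, so the firm shuts down: x = 0.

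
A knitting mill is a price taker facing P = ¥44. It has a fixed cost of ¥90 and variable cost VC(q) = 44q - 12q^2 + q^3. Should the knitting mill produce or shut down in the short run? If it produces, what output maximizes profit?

Produce at q = 8

From TC, MC = TC'(q) = 44 - 24q + 3q^2 and AVC = VC/q = 44 - 12q + q^2.
AVC hits its minimum where MC = AVC, at q = 6, giving min AVC = 44 - 12·6 + 6^2 = ¥8.
Since P = ¥44 ≥ min AVC = ¥8, price covers variable cost and the firm should produce.
Solving P = MC: -24q + 3q^2 = 0 ⇒ q = 0 or 8. On the upward-sloping branch, q* = 8.
Check: AVC at q = 8 is ¥12 ≤ P, so revenue covers variable cost.
Profit = P·q − TC = 44·8 − 186 = ¥166.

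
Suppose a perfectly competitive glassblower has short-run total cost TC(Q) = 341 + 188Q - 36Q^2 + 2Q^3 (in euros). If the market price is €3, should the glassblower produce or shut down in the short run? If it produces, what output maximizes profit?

Variable cost is VC = 188Q - 36Q^2 + 2Q^3, so AVC = VC/Q = 188 - 36Q + 2Q^2 and MC = dTC/dQ = 188 - 72Q + 6Q^2.
AVC is minimized where dAVC/dQ = -36 + 4Q = 0, at Q = 9; min AVC = 188 - 36·9 + 2·9^2 = €26.
Since P = €3 < min AVC = €26, price fails to cover variable cost at any output.
The firm minimizes its loss by shutting down and losing only its fixed cost of €341.

Shut down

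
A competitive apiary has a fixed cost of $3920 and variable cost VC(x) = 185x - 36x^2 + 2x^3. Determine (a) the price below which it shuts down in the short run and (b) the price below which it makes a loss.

Shutdown price = $23; break-even price = $353

AVC = 185 - 36x + 2x^2; minimized at x = 9, giving min AVC = $23. That is the shutdown price.
ATC = 3920/x + 185 - 36x + 2x^2. Setting dATC/dx = −3920/x^2 − 36 + 4x = 0 gives x = 14 (since 4·14^3 − 36·14^2 = 3920).
min ATC = 3920/14 + 185 − 36·14 + 2·14^2 = $353. That is the break-even price.
For $23 ≤ P < $353 the firm produces at a loss; below $23 it shuts down.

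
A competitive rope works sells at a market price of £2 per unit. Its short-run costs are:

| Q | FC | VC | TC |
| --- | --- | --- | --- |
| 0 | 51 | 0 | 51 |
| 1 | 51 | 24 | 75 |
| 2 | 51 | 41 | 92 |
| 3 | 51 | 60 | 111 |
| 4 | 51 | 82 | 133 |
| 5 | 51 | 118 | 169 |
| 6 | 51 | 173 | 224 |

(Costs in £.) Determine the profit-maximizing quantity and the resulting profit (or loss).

Q = 0 (shut down); profit = -£51

Tabulate TR − TC: Q=0: -51; Q=1: -73; Q=2: -88; Q=3: -105; Q=4: -125; Q=5: -159; Q=6: -212.
Profit is highest at Q = 0. Equivalently, the lowest AVC in the table is 60/3 ≈ £20 at Q = 3, and P = £2 falls below it — price never covers variable cost, so the firm shuts down and loses only its fixed cost.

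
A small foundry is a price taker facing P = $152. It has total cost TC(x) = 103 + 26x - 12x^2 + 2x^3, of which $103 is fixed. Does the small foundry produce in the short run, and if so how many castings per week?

Produce at x = 7

From TC, MC = TC'(x) = 26 - 24x + 6x^2 and AVC = VC/x = 26 - 12x + 2x^2.
The AVC parabola has its vertex at x = 12/4 = 3, where AVC = 26 - 12·3 + 2·3^2 = $8.
P = $152 exceeds min AVC = $8, so the firm stays open.
Set P = MC: 152 = 26 - 24x + 6x^2 → -126 - 24x + 6x^2 = 0. The roots are x = -3 and x = 7; the profit-maximizing output is on the rising part of MC, so x* = 7.
Check: AVC at x = 7 is $40 ≤ P, so revenue covers variable cost.
Profit = P·x − TC = 152·7 − 383 = $681.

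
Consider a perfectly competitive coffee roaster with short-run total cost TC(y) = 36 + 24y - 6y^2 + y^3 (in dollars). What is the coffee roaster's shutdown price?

The firm shuts down when price falls below the minimum of average variable cost. AVC = VC/y = 24 - 6y + y^2.
dAVC/dy = -6 + 2y = 0 gives y = 3. min AVC = 24 - 6·3 + 3^2 = 15.
So the shutdown price is $15.

$15 per unit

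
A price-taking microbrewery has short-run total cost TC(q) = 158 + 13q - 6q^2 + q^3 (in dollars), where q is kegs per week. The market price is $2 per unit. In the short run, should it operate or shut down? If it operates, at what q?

Shut down

From TC, MC = TC'(q) = 13 - 12q + 3q^2 and AVC = VC/q = 13 - 6q + q^2.
The AVC parabola has its vertex at q = 6/2 = 3, where AVC = 13 - 6·3 + 3^2 = $4.
Since P = $2 < min AVC = $4, price fails to cover variable cost at any output.
The firm minimizes its loss by shutting down and losing only its fixed cost of $158.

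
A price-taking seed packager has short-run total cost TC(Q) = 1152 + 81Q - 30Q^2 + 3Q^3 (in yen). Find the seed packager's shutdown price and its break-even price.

AVC = 81 - 30Q + 3Q^2; minimized at Q = 5, giving min AVC = ¥6. That is the shutdown price.
ATC = 1152/Q + 81 - 30Q + 3Q^2. Setting dATC/dQ = −1152/Q^2 − 30 + 6Q = 0 gives Q = 8 (since 6·8^3 − 30·8^2 = 1152).
min ATC = 1152/8 + 81 − 30·8 + 3·8^2 = ¥177. That is the break-even price.
Between these two prices the firm operates at a loss; above ¥177 it earns a profit.

Shutdown price = ¥6; break-even price = ¥177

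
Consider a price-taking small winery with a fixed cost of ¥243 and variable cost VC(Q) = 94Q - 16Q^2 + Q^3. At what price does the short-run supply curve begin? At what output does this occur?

Short-run supply begins at min AVC. From VC = 94Q - 16Q^2 + Q^3, AVC = 94 - 16Q + Q^2.
dAVC/dQ = -16 + 2Q = 0 gives Q = 8. min AVC = 94 - 16·8 + 8^2 = 30.
So the shutdown price is ¥30.

¥30 per unit, at Q = 8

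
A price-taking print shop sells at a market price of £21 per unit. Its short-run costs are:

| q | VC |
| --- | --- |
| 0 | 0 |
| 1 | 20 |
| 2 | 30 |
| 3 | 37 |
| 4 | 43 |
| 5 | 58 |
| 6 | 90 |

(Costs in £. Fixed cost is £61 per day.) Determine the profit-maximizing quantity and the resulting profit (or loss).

q = 5; profit = -£14

Tabulate TR − TC: q=0: -61; q=1: -60; q=2: -49; q=3: -35; q=4: -20; q=5: -14; q=6: -25.
Profit is maximized at q = 5. AVC there is 58/5 = £11.60 ≤ P, so producing beats shutting down (which would give -£61).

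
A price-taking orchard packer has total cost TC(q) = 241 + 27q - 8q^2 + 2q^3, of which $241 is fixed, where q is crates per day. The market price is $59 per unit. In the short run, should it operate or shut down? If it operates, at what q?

From TC, MC = TC'(q) = 27 - 16q + 6q^2 and AVC = VC/q = 27 - 8q + 2q^2.
The AVC parabola has its vertex at q = 8/4 = 2, where AVC = 27 - 8·2 + 2·2^2 = $19.
Since P = $59 ≥ min AVC = $19, price covers variable cost and the firm should produce.
Solving P = MC: -32 - 16q + 6q^2 = 0 ⇒ q = -4/3 or 4. On the upward-sloping branch, q* = 4.
Check: AVC at q = 4 is $27 ≤ P, so revenue covers variable cost.
Profit = P·q − TC = 59·4 − 349 = -$113, a loss, but smaller than the $241 fixed cost the firm would lose by shutting down.

Produce at q = 4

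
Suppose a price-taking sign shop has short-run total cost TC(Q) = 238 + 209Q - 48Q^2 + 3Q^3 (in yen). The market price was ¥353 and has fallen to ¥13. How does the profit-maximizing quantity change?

Output falls from 12 to 0 (the firm shuts down)

MC = 209 - 96Q + 9Q^2; the shutdown threshold is min AVC = ¥17 (at Q = 8).
At P = ¥353 ≥ min AVC, set P = MC on the rising branch: Q = 12.
At P = ¥13 < min AVC = ¥17, price no longer covers variable cost at any output, so the firm shuts down: Q = 0.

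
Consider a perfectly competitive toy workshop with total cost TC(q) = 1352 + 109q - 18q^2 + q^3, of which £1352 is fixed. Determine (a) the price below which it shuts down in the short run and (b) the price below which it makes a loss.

Shutdown price = £28; break-even price = £148

Shutdown price = min AVC. AVC = 109 - 18q + q^2, with vertex at q = 9 and minimum £28.
ATC = 1352/q + 109 - 18q + q^2. Setting dATC/dq = −1352/q^2 − 18 + 2q = 0 gives q = 13 (since 2·13^3 − 18·13^2 = 1352).
min ATC = 1352/13 + 109 − 18·13 + 13^2 = £148. That is the break-even price.
For £28 ≤ P < £148 the firm produces at a loss; below £28 it shuts down.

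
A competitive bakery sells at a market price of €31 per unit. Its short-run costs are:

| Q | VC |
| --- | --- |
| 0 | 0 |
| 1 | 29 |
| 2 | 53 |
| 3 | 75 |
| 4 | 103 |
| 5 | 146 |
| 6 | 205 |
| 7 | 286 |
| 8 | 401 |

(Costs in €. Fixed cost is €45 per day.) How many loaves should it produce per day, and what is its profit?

Compute π = P·Q − TC at each output: Q=0: -45; Q=1: -43; Q=2: -36; Q=3: -27; Q=4: -24; Q=5: -36; Q=6: -64; Q=7: -114; Q=8: -198.
Profit is maximized at Q = 4. AVC there is 103/4 = €25.75 ≤ P, so producing beats shutting down (which would give -€45).

Q = 4; profit = -€24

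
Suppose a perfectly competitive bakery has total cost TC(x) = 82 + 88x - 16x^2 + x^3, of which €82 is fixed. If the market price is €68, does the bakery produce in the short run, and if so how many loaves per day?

Variable cost is VC = 88x - 16x^2 + x^3, so AVC = VC/x = 88 - 16x + x^2 and MC = dTC/dx = 88 - 32x + 3x^2.
The AVC parabola has its vertex at x = 16/2 = 8, where AVC = 88 - 16·8 + 8^2 = €24.
P = €68 exceeds min AVC = €24, so the firm stays open.
Set P = MC: 68 = 88 - 32x + 3x^2 → 20 - 32x + 3x^2 = 0. The roots are x = 2/3 and x = 10; the profit-maximizing output is on the rising part of MC, so x* = 10.
Check: AVC at x = 10 is €28 ≤ P, so revenue covers variable cost.
Profit = P·x − TC = 68·10 − 362 = €318.

Produce at x = 10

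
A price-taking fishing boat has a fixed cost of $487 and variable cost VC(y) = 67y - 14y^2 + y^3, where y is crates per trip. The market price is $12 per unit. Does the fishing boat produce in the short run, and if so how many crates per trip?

Shut down

Strip out fixed cost: VC = 67y - 14y^2 + y^3. Then AVC = 67 - 14y + y^2 and MC = 67 - 28y + 3y^2.
AVC is minimized where dAVC/dy = -14 + 2y = 0, at y = 7; min AVC = 67 - 14·7 + 7^2 = $18.
With P < min AVC ($12 < $18), every unit sold adds to the loss.
The firm minimizes its loss by shutting down and losing only its fixed cost of $487.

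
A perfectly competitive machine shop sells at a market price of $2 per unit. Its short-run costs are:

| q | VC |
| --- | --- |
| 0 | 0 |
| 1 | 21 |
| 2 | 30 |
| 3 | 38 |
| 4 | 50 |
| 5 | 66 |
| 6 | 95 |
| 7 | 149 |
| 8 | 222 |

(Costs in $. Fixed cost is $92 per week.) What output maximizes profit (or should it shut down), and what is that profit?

q = 0 (shut down); profit = -$92

Profit at each row (π = 2q − TC): q=0: -92; q=1: -111; q=2: -118; q=3: -124; q=4: -134; q=5: -148; q=6: -175; q=7: -227; q=8: -298.
Profit is highest at q = 0. Equivalently, the lowest AVC in the table is 50/4 ≈ $12.50 at q = 4, and P = $2 falls below it — price never covers variable cost, so the firm shuts down and loses only its fixed cost.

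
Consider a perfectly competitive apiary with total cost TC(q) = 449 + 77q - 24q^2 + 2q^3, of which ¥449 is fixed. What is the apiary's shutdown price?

¥5 per unit

The firm shuts down when price falls below the minimum of average variable cost. AVC = VC/q = 77 - 24q + 2q^2.
At the minimum of AVC, MC = AVC. MC = 77 - 48q + 6q^2; setting MC = AVC gives 4q^2 - 24q = 0, so q = 6. min AVC = 5.
So the shutdown price is ¥5.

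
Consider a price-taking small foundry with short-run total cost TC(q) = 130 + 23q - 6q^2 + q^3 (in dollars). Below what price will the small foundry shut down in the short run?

$14 per unit

The firm shuts down when price falls below the minimum of average variable cost. AVC = VC/q = 23 - 6q + q^2.
At the minimum of AVC, MC = AVC. MC = 23 - 12q + 3q^2; setting MC = AVC gives 2q^2 - 6q = 0, so q = 3. min AVC = 14.
The firm shuts down for any P below $14.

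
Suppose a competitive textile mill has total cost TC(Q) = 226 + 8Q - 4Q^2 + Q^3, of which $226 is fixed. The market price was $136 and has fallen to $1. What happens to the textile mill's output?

Output falls from 8 to 0 (the firm shuts down)

MC = 8 - 8Q + 3Q^2; the shutdown threshold is min AVC = $4 (at Q = 2).
With P = $136 above the shutdown price, P = MC gives Q = 8.
At P = $1 < min AVC = $4, price no longer covers variable cost at any output, so the firm shuts down: Q = 0.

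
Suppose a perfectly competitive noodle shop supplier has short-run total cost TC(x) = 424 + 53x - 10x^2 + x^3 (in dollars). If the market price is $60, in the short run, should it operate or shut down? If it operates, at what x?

Produce at x = 7

Variable cost is VC = 53x - 10x^2 + x^3, so AVC = VC/x = 53 - 10x + x^2 and MC = dTC/dx = 53 - 20x + 3x^2.
The AVC parabola has its vertex at x = 10/2 = 5, where AVC = 53 - 10·5 + 5^2 = $28.
Since P = $60 ≥ min AVC = $28, price covers variable cost and the firm should produce.
Solving P = MC: -7 - 20x + 3x^2 = 0 ⇒ x = -1/3 or 7. On the upward-sloping branch, x* = 7.
Check: AVC at x = 7 is $32 ≤ P, so revenue covers variable cost.
Profit = P·x − TC = 60·7 − 648 = -$228, a loss, but smaller than the $424 fixed cost the firm would lose by shutting down.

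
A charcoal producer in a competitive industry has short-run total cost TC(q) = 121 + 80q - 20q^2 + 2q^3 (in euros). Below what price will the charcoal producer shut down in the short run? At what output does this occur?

€30 per unit, at q = 5

The shutdown price is the minimum of AVC. VC = 80q - 20q^2 + 2q^3, so AVC = 80 - 20q + 2q^2.
At the minimum of AVC, MC = AVC. MC = 80 - 40q + 6q^2; setting MC = AVC gives 4q^2 - 20q = 0, so q = 5. min AVC = 30.
The firm shuts down for any P below €30.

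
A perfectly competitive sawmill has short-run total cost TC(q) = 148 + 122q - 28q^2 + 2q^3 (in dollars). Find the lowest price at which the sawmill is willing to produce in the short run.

$24 per unit

The firm shuts down when price falls below the minimum of average variable cost. AVC = VC/q = 122 - 28q + 2q^2.
dAVC/dq = -28 + 4q = 0 gives q = 7. min AVC = 122 - 28·7 + 2·7^2 = 24.
So the shutdown price is $24.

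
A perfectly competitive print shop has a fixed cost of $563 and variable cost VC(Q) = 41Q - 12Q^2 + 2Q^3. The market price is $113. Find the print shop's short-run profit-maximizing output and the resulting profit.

AVC = 41 - 12Q + 2Q^2 has its minimum $23 at Q = 3; price $113 clears that bar, so the firm operates.
With MC = 41 - 24Q + 6Q^2, P = MC on the upward-sloping part at Q* = 6.
TR = 113·6 = 678. TC = 563 + 246 = 809. Profit = 678 − 809 = -$131.
Shutting down would mean losing the fixed cost of $563, so operating at a loss of $131 is better by $432.

Profit = -$131 at Q = 6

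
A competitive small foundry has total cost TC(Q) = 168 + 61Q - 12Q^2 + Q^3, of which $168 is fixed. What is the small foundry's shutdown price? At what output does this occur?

$25 per unit, at Q = 6

Short-run supply begins at min AVC. From VC = 61Q - 12Q^2 + Q^3, AVC = 61 - 12Q + Q^2.
At the minimum of AVC, MC = AVC. MC = 61 - 24Q + 3Q^2; setting MC = AVC gives 2Q^2 - 12Q = 0, so Q = 6. min AVC = 25.
The firm shuts down for any P below $25.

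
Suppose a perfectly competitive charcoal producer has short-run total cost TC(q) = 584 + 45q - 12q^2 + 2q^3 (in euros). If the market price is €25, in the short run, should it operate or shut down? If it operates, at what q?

Shut down

Strip out fixed cost: VC = 45q - 12q^2 + 2q^3. Then AVC = 45 - 12q + 2q^2 and MC = 45 - 24q + 6q^2.
AVC hits its minimum where MC = AVC, at q = 3, giving min AVC = 45 - 12·3 + 2·3^2 = €27.
Since P = €25 < min AVC = €27, price fails to cover variable cost at any output.
The firm minimizes its loss by shutting down and losing only its fixed cost of €584.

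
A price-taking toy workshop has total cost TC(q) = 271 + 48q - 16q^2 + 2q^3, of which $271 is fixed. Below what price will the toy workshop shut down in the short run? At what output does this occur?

The shutdown price is the minimum of AVC. VC = 48q - 16q^2 + 2q^3, so AVC = 48 - 16q + 2q^2.
dAVC/dq = -16 + 4q = 0 gives q = 4. min AVC = 48 - 16·4 + 2·4^2 = 16.
So the shutdown price is $16.

$16 per unit, at q = 4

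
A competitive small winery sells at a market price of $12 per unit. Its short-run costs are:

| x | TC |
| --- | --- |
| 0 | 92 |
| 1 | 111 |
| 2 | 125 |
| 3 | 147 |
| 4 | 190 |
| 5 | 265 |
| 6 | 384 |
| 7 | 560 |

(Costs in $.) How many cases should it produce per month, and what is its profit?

x = 0 (shut down); profit = -$92

Profit at each row (π = 12x − TC): x=0: -92; x=1: -99; x=2: -101; x=3: -111; x=4: -142; x=5: -205; x=6: -312; x=7: -476.
Profit is highest at x = 0. Equivalently, the lowest AVC in the table is 33/2 ≈ $16.50 at x = 2, and P = $12 falls below it — price never covers variable cost, so the firm shuts down and loses only its fixed cost.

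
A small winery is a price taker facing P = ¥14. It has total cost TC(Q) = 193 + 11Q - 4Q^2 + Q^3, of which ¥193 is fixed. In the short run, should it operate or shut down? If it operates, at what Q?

From TC, MC = TC'(Q) = 11 - 8Q + 3Q^2 and AVC = VC/Q = 11 - 4Q + Q^2.
The AVC parabola has its vertex at Q = 4/2 = 2, where AVC = 11 - 4·2 + 2^2 = ¥7.
P = ¥14 exceeds min AVC = ¥7, so the firm stays open.
Set P = MC: 14 = 11 - 8Q + 3Q^2 → -3 - 8Q + 3Q^2 = 0. The roots are Q = -1/3 and Q = 3; the profit-maximizing output is on the rising part of MC, so Q* = 3.
Check: AVC at Q = 3 is ¥8 ≤ P, so revenue covers variable cost.
Profit = P·Q − TC = 14·3 − 217 = -¥175, a loss, but smaller than the ¥193 fixed cost the firm would lose by shutting down.

Produce at Q = 3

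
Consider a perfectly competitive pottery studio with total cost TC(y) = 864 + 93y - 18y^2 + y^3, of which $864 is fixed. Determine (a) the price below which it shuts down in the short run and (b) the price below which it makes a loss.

Shutdown price = min AVC. AVC = 93 - 18y + y^2, with vertex at y = 9 and minimum $12.
ATC = 864/y + 93 - 18y + y^2. Setting dATC/dy = −864/y^2 − 18 + 2y = 0 gives y = 12 (since 2·12^3 − 18·12^2 = 864).
min ATC = 864/12 + 93 − 18·12 + 12^2 = $93. That is the break-even price.
For $12 ≤ P < $93 the firm produces at a loss; below $12 it shuts down.

Shutdown price = $12; break-even price = $93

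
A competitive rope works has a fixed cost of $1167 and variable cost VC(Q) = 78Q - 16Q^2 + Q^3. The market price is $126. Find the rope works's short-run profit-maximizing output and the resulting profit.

Profit = -$15 at Q = 12

AVC = 78 - 16Q + Q^2 has its minimum $14 at Q = 8; price $126 clears that bar, so the firm operates.
MC = 78 - 32Q + 3Q^2. Setting P = MC and taking the root on the rising branch gives Q* = 12.
TR = 126·12 = 1512. TC = 1167 + 360 = 1527. Profit = 1512 − 1527 = -$15.
Shutting down would mean losing the fixed cost of $1167, so operating at a loss of $15 is better by $1152.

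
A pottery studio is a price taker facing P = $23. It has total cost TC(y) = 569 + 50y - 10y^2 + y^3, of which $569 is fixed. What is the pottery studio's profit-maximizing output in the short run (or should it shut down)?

Shut down

Variable cost is VC = 50y - 10y^2 + y^3, so AVC = VC/y = 50 - 10y + y^2 and MC = dTC/dy = 50 - 20y + 3y^2.
The AVC parabola has its vertex at y = 10/2 = 5, where AVC = 50 - 10·5 + 5^2 = $25.
P = $23 lies below min AVC = $25; no output level covers variable cost.
Shutting down limits the loss to fixed cost, $569.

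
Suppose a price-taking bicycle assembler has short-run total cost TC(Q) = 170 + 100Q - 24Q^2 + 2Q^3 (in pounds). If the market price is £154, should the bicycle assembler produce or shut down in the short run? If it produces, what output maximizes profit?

Strip out fixed cost: VC = 100Q - 24Q^2 + 2Q^3. Then AVC = 100 - 24Q + 2Q^2 and MC = 100 - 48Q + 6Q^2.
AVC is minimized where dAVC/dQ = -24 + 4Q = 0, at Q = 6; min AVC = 100 - 24·6 + 2·6^2 = £28.
Since P = £154 ≥ min AVC = £28, price covers variable cost and the firm should produce.
Solving P = MC: -54 - 48Q + 6Q^2 = 0 ⇒ Q = -1 or 9. On the upward-sloping branch, Q* = 9.
Check: AVC at Q = 9 is £46 ≤ P, so revenue covers variable cost.
Profit = P·Q − TC = 154·9 − 584 = £802.

Produce at Q = 9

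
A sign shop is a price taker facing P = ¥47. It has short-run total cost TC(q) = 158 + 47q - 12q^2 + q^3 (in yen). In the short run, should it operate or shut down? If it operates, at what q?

Produce at q = 8

Variable cost is VC = 47q - 12q^2 + q^3, so AVC = VC/q = 47 - 12q + q^2 and MC = dTC/dq = 47 - 24q + 3q^2.
AVC is minimized where dAVC/dq = -12 + 2q = 0, at q = 6; min AVC = 47 - 12·6 + 6^2 = ¥11.
Because ¥47 ≥ ¥11, revenue can cover variable cost; the firm operates.
P = MC gives -24q + 3q^2 = 0, with roots 0 and 8. Take the larger (rising MC): q* = 8.
Check: AVC at q = 8 is ¥15 ≤ P, so revenue covers variable cost.
Profit = P·q − TC = 47·8 − 278 = ¥98.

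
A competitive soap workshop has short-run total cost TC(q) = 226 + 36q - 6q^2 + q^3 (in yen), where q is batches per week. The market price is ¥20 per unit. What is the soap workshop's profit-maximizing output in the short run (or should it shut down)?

Strip out fixed cost: VC = 36q - 6q^2 + q^3. Then AVC = 36 - 6q + q^2 and MC = 36 - 12q + 3q^2.
The AVC parabola has its vertex at q = 6/2 = 3, where AVC = 36 - 6·3 + 3^2 = ¥27.
P = ¥20 lies below min AVC = ¥27; no output level covers variable cost.
Shutting down limits the loss to fixed cost, ¥226.

Shut down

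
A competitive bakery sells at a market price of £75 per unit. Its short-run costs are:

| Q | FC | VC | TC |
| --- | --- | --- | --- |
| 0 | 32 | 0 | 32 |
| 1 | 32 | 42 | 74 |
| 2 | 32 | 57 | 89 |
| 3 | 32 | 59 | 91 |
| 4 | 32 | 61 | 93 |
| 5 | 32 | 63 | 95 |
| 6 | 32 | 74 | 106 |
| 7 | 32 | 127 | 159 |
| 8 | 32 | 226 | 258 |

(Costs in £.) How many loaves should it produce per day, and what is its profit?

Q = 7; profit = £366

Profit at each row (π = 75Q − TC): Q=0: -32; Q=1: 1; Q=2: 61; Q=3: 134; Q=4: 207; Q=5: 280; Q=6: 344; Q=7: 366; Q=8: 342.
Profit is maximized at Q = 7. AVC there is 127/7 = £18.14 ≤ P, so producing beats shutting down (which would give -£32).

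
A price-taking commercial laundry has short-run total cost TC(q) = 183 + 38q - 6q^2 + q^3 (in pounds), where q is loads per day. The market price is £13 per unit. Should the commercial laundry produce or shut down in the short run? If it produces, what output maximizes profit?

Shut down

Variable cost is VC = 38q - 6q^2 + q^3, so AVC = VC/q = 38 - 6q + q^2 and MC = dTC/dq = 38 - 12q + 3q^2.
AVC is minimized where dAVC/dq = -6 + 2q = 0, at q = 3; min AVC = 38 - 6·3 + 3^2 = £29.
Since P = £13 < min AVC = £29, price fails to cover variable cost at any output.
Best response: produce nothing and absorb the £183 fixed cost.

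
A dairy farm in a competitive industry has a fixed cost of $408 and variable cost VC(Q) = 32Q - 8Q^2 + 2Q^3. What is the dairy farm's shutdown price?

Short-run supply begins at min AVC. From VC = 32Q - 8Q^2 + 2Q^3, AVC = 32 - 8Q + 2Q^2.
At the minimum of AVC, MC = AVC. MC = 32 - 16Q + 6Q^2; setting MC = AVC gives 4Q^2 - 8Q = 0, so Q = 2. min AVC = 24.
The firm shuts down for any P below $24.

$24 per unit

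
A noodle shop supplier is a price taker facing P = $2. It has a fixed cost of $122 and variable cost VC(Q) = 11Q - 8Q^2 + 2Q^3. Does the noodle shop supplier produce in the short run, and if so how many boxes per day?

Shut down

From TC, MC = TC'(Q) = 11 - 16Q + 6Q^2 and AVC = VC/Q = 11 - 8Q + 2Q^2.
AVC is minimized where dAVC/dQ = -8 + 4Q = 0, at Q = 2; min AVC = 11 - 8·2 + 2·2^2 = $3.
With P < min AVC ($2 < $3), every unit sold adds to the loss.
Best response: produce nothing and absorb the $122 fixed cost.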